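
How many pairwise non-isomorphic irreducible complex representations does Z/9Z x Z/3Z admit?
27

Details: The number of irreducible complex representations of a finite group equals its number of conjugacy classes. Z/9Z x Z/3Z is abelian of order 27, so every element is its own conjugacy class: 27 classes, so Z/9Z x Z/3Z (order 27) has exactly 27 irreducible complex representations.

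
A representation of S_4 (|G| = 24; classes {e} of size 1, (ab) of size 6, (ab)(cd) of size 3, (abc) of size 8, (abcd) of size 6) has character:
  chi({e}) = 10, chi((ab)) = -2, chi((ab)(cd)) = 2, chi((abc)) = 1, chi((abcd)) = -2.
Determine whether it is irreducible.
Not irreducible (reducible): <chi, chi> = 7 > 1.

Reasoning: <chi, chi> = (1/|G|) sum_C |C| * |chi(C)|^2 = (1/24)[1*|10|^2 + 6*|-2|^2 + 3*|2|^2 + 8*|1|^2 + 6*|-2|^2]
  = (1/24)[(100) + (24) + (12) + (8) + (24)] = 168/24 = 7.
A character is irreducible iff <chi, chi> = 1, so this representation is reducible.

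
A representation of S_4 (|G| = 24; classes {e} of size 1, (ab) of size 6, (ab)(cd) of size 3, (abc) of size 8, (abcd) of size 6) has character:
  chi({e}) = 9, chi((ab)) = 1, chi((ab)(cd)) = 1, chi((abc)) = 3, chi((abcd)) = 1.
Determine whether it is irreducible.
Not irreducible (reducible): <chi, chi> = 7 > 1.

Argument: <chi, chi> = (1/|G|) sum_C |C| * |chi(C)|^2 = (1/24)[1*|9|^2 + 6*|1|^2 + 3*|1|^2 + 8*|3|^2 + 6*|1|^2]
  = (1/24)[(81) + (6) + (3) + (72) + (6)] = 168/24 = 7.
A character is irreducible iff <chi, chi> = 1, so this representation is reducible.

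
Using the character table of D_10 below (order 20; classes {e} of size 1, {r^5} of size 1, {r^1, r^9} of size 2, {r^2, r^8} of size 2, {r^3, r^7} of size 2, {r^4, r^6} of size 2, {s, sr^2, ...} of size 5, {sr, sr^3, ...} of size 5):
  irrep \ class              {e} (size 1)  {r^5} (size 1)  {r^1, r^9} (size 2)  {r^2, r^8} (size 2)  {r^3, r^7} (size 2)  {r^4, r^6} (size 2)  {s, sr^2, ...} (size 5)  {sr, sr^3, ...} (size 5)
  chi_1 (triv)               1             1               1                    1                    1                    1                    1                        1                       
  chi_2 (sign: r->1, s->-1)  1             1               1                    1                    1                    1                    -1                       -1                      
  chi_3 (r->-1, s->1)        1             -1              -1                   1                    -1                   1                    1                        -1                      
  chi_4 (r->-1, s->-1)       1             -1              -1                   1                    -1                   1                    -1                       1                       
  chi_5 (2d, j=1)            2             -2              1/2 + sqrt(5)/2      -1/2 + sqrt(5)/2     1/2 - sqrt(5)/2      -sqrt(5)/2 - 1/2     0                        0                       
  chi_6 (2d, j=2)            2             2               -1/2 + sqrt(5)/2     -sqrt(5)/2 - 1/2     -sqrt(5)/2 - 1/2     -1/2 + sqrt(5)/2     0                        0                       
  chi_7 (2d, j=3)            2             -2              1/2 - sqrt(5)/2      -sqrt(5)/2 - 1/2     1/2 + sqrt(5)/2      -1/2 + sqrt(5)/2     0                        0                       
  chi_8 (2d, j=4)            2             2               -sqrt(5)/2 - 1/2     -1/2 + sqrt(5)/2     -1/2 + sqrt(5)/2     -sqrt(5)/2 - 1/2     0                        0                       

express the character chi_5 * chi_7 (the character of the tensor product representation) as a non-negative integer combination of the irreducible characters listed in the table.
chi_5 tensor chi_7 = chi_6 + chi_8 (all other irreducibles have multiplicity 0).

Solution. The character of a tensor product is the pointwise product (chi_5 * chi_7)(C) = chi_5(C) * chi_7(C):
  {e}: (2)*(2), {r^5}: (-2)*(-2), {r^1, r^9}: (1/2 + sqrt(5)/2)*(1/2 - sqrt(5)/2), {r^2, r^8}: (-1/2 + sqrt(5)/2)*(-sqrt(5)/2 - 1/2), {r^3, r^7}: (1/2 - sqrt(5)/2)*(1/2 + sqrt(5)/2), {r^4, r^6}: (-sqrt(5)/2 - 1/2)*(-1/2 + sqrt(5)/2), {s, sr^2, ...}: (0)*(0), {sr, sr^3, ...}: (0)*(0)
so (chi_5 * chi_7) takes values
  {e} -> 4, {r^5} -> 4, {r^1, r^9} -> -1, {r^2, r^8} -> -1, {r^3, r^7} -> -1, {r^4, r^6} -> -1, {s, sr^2, ...} -> 0, {sr, sr^3, ...} -> 0.
Now take the inner product of this character with each irreducible chi from the table, <chi_5*chi_7, chi> = (1/20) sum_C |C| (chi_5*chi_7)(C) conj(chi(C)):
  <chi_5*chi_7, chi_1> = (1/20)[1*(4)*conj(1) + 1*(4)*conj(1) + 2*(-1)*conj(1) + 2*(-1)*conj(1) + 2*(-1)*conj(1) + 2*(-1)*conj(1) + 5*(0)*conj(1) + 5*(0)*conj(1)]
      = (1/20)[(4) + (4) + (-2) + (-2) + (-2) + (-2) + (0) + (0)] = 0/20 = 0
  <chi_5*chi_7, chi_2> = (1/20)[1*(4)*conj(1) + 1*(4)*conj(1) + 2*(-1)*conj(1) + 2*(-1)*conj(1) + 2*(-1)*conj(1) + 2*(-1)*conj(1) + 5*(0)*conj(-1) + 5*(0)*conj(-1)]
      = (1/20)[(4) + (4) + (-2) + (-2) + (-2) + (-2) + (0) + (0)] = 0/20 = 0
  <chi_5*chi_7, chi_3> = (1/20)[1*(4)*conj(1) + 1*(4)*conj(-1) + 2*(-1)*conj(-1) + 2*(-1)*conj(1) + 2*(-1)*conj(-1) + 2*(-1)*conj(1) + 5*(0)*conj(1) + 5*(0)*conj(-1)]
      = (1/20)[(4) + (-4) + (2) + (-2) + (2) + (-2) + (0) + (0)] = 0/20 = 0
  <chi_5*chi_7, chi_4> = (1/20)[1*(4)*conj(1) + 1*(4)*conj(-1) + 2*(-1)*conj(-1) + 2*(-1)*conj(1) + 2*(-1)*conj(-1) + 2*(-1)*conj(1) + 5*(0)*conj(-1) + 5*(0)*conj(1)]
      = (1/20)[(4) + (-4) + (2) + (-2) + (2) + (-2) + (0) + (0)] = 0/20 = 0
  <chi_5*chi_7, chi_5> = (1/20)[1*(4)*conj(2) + 1*(4)*conj(-2) + 2*(-1)*conj(1/2 + sqrt(5)/2) + 2*(-1)*conj(-1/2 + sqrt(5)/2) + 2*(-1)*conj(1/2 - sqrt(5)/2) + 2*(-1)*conj(-sqrt(5)/2 - 1/2) + 5*(0)*conj(0) + 5*(0)*conj(0)]
      = (1/20)[(8) + (-8) + (-sqrt(5) - 1) + (1 - sqrt(5)) + (-1 + sqrt(5)) + (1 + sqrt(5)) + (0) + (0)] = 0/20 = 0
  <chi_5*chi_7, chi_6> = (1/20)[1*(4)*conj(2) + 1*(4)*conj(2) + 2*(-1)*conj(-1/2 + sqrt(5)/2) + 2*(-1)*conj(-sqrt(5)/2 - 1/2) + 2*(-1)*conj(-sqrt(5)/2 - 1/2) + 2*(-1)*conj(-1/2 + sqrt(5)/2) + 5*(0)*conj(0) + 5*(0)*conj(0)]
      = (1/20)[(8) + (8) + (1 - sqrt(5)) + (1 + sqrt(5)) + (1 + sqrt(5)) + (1 - sqrt(5)) + (0) + (0)] = 20/20 = 1
  <chi_5*chi_7, chi_7> = (1/20)[1*(4)*conj(2) + 1*(4)*conj(-2) + 2*(-1)*conj(1/2 - sqrt(5)/2) + 2*(-1)*conj(-sqrt(5)/2 - 1/2) + 2*(-1)*conj(1/2 + sqrt(5)/2) + 2*(-1)*conj(-1/2 + sqrt(5)/2) + 5*(0)*conj(0) + 5*(0)*conj(0)]
      = (1/20)[(8) + (-8) + (-1 + sqrt(5)) + (1 + sqrt(5)) + (-sqrt(5) - 1) + (1 - sqrt(5)) + (0) + (0)] = 0/20 = 0
  <chi_5*chi_7, chi_8> = (1/20)[1*(4)*conj(2) + 1*(4)*conj(2) + 2*(-1)*conj(-sqrt(5)/2 - 1/2) + 2*(-1)*conj(-1/2 + sqrt(5)/2) + 2*(-1)*conj(-1/2 + sqrt(5)/2) + 2*(-1)*conj(-sqrt(5)/2 - 1/2) + 5*(0)*conj(0) + 5*(0)*conj(0)]
      = (1/20)[(8) + (8) + (1 + sqrt(5)) + (1 - sqrt(5)) + (1 - sqrt(5)) + (1 + sqrt(5)) + (0) + (0)] = 20/20 = 1
Hence the multiplicities are chi_6: 1, chi_8: 1. Dimension check: dim(chi_5)*dim(chi_7) = 2*2 = 4 and sum (mult * dim) = 1*2 + 1*2 = 4.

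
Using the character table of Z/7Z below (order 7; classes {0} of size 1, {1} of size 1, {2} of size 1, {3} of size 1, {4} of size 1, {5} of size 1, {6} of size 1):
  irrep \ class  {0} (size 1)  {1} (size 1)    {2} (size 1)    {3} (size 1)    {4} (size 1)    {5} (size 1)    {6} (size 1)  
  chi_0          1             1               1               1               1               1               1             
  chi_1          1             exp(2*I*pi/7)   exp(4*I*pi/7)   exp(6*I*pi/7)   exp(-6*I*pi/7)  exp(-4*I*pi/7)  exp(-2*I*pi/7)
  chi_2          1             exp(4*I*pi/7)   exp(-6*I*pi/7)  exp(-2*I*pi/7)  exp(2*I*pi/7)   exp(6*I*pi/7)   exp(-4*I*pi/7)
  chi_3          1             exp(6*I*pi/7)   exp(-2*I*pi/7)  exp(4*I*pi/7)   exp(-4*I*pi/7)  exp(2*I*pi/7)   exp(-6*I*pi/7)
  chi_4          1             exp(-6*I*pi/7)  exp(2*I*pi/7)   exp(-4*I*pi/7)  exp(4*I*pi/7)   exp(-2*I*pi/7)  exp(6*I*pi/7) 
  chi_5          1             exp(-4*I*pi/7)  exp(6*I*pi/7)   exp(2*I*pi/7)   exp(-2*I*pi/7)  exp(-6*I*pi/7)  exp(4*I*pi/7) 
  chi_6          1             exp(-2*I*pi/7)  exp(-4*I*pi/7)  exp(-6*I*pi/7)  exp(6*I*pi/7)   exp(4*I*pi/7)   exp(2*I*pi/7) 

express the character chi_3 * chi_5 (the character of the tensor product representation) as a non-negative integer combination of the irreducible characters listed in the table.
chi_3 tensor chi_5 = chi_1 (all other irreducibles have multiplicity 0).

Why: The character of a tensor product is the pointwise product (chi_3 * chi_5)(C) = chi_3(C) * chi_5(C):
  {0}: (1)*(1), {1}: (exp(6*I*pi/7))*(exp(-4*I*pi/7)), {2}: (exp(-2*I*pi/7))*(exp(6*I*pi/7)), {3}: (exp(4*I*pi/7))*(exp(2*I*pi/7)), {4}: (exp(-4*I*pi/7))*(exp(-2*I*pi/7)), {5}: (exp(2*I*pi/7))*(exp(-6*I*pi/7)), {6}: (exp(-6*I*pi/7))*(exp(4*I*pi/7))
so (chi_3 * chi_5) takes values
  {0} -> 1, {1} -> exp(2*I*pi/7), {2} -> exp(4*I*pi/7), {3} -> exp(6*I*pi/7), {4} -> exp(-6*I*pi/7), {5} -> exp(-4*I*pi/7), {6} -> exp(-2*I*pi/7).
Now take the inner product of this character with each irreducible chi from the table, <chi_3*chi_5, chi> = (1/7) sum_C |C| (chi_3*chi_5)(C) conj(chi(C)):
  <chi_3*chi_5, chi_0> = (1/7)[1*(1)*conj(1) + 1*(exp(2*I*pi/7))*conj(1) + 1*(exp(4*I*pi/7))*conj(1) + 1*(exp(6*I*pi/7))*conj(1) + 1*(exp(-6*I*pi/7))*conj(1) + 1*(exp(-4*I*pi/7))*conj(1) + 1*(exp(-2*I*pi/7))*conj(1)]
      = (1/7)[(1) + (exp(2*I*pi/7)) + (exp(4*I*pi/7)) + (exp(6*I*pi/7)) + (exp(-6*I*pi/7)) + (exp(-4*I*pi/7)) + (exp(-2*I*pi/7))] = 0/7 = 0
  <chi_3*chi_5, chi_1> = (1/7)[1*(1)*conj(1) + 1*(exp(2*I*pi/7))*conj(exp(2*I*pi/7)) + 1*(exp(4*I*pi/7))*conj(exp(4*I*pi/7)) + 1*(exp(6*I*pi/7))*conj(exp(6*I*pi/7)) + 1*(exp(-6*I*pi/7))*conj(exp(-6*I*pi/7)) + 1*(exp(-4*I*pi/7))*conj(exp(-4*I*pi/7)) + 1*(exp(-2*I*pi/7))*conj(exp(-2*I*pi/7))]
      = (1/7)[(1) + (1) + (1) + (1) + (1) + (1) + (1)] = 7/7 = 1
  <chi_3*chi_5, chi_2> = (1/7)[1*(1)*conj(1) + 1*(exp(2*I*pi/7))*conj(exp(4*I*pi/7)) + 1*(exp(4*I*pi/7))*conj(exp(-6*I*pi/7)) + 1*(exp(6*I*pi/7))*conj(exp(-2*I*pi/7)) + 1*(exp(-6*I*pi/7))*conj(exp(2*I*pi/7)) + 1*(exp(-4*I*pi/7))*conj(exp(6*I*pi/7)) + 1*(exp(-2*I*pi/7))*conj(exp(-4*I*pi/7))]
      = (1/7)[(1) + (exp(-2*I*pi/7)) + (exp(-4*I*pi/7)) + (exp(-6*I*pi/7)) + (exp(6*I*pi/7)) + (exp(4*I*pi/7)) + (exp(2*I*pi/7))] = 0/7 = 0
  <chi_3*chi_5, chi_3> = (1/7)[1*(1)*conj(1) + 1*(exp(2*I*pi/7))*conj(exp(6*I*pi/7)) + 1*(exp(4*I*pi/7))*conj(exp(-2*I*pi/7)) + 1*(exp(6*I*pi/7))*conj(exp(4*I*pi/7)) + 1*(exp(-6*I*pi/7))*conj(exp(-4*I*pi/7)) + 1*(exp(-4*I*pi/7))*conj(exp(2*I*pi/7)) + 1*(exp(-2*I*pi/7))*conj(exp(-6*I*pi/7))]
      = (1/7)[(1) + (exp(-4*I*pi/7)) + (exp(6*I*pi/7)) + (exp(2*I*pi/7)) + (exp(-2*I*pi/7)) + (exp(-6*I*pi/7)) + (exp(4*I*pi/7))] = 0/7 = 0
  <chi_3*chi_5, chi_4> = (1/7)[1*(1)*conj(1) + 1*(exp(2*I*pi/7))*conj(exp(-6*I*pi/7)) + 1*(exp(4*I*pi/7))*conj(exp(2*I*pi/7)) + 1*(exp(6*I*pi/7))*conj(exp(-4*I*pi/7)) + 1*(exp(-6*I*pi/7))*conj(exp(4*I*pi/7)) + 1*(exp(-4*I*pi/7))*conj(exp(-2*I*pi/7)) + 1*(exp(-2*I*pi/7))*conj(exp(6*I*pi/7))]
      = (1/7)[(1) + (exp(-6*I*pi/7)) + (exp(2*I*pi/7)) + (exp(-4*I*pi/7)) + (exp(4*I*pi/7)) + (exp(-2*I*pi/7)) + (exp(6*I*pi/7))] = 0/7 = 0
  <chi_3*chi_5, chi_5> = (1/7)[1*(1)*conj(1) + 1*(exp(2*I*pi/7))*conj(exp(-4*I*pi/7)) + 1*(exp(4*I*pi/7))*conj(exp(6*I*pi/7)) + 1*(exp(6*I*pi/7))*conj(exp(2*I*pi/7)) + 1*(exp(-6*I*pi/7))*conj(exp(-2*I*pi/7)) + 1*(exp(-4*I*pi/7))*conj(exp(-6*I*pi/7)) + 1*(exp(-2*I*pi/7))*conj(exp(4*I*pi/7))]
      = (1/7)[(1) + (exp(6*I*pi/7)) + (exp(-2*I*pi/7)) + (exp(4*I*pi/7)) + (exp(-4*I*pi/7)) + (exp(2*I*pi/7)) + (exp(-6*I*pi/7))] = 0/7 = 0
  <chi_3*chi_5, chi_6> = (1/7)[1*(1)*conj(1) + 1*(exp(2*I*pi/7))*conj(exp(-2*I*pi/7)) + 1*(exp(4*I*pi/7))*conj(exp(-4*I*pi/7)) + 1*(exp(6*I*pi/7))*conj(exp(-6*I*pi/7)) + 1*(exp(-6*I*pi/7))*conj(exp(6*I*pi/7)) + 1*(exp(-4*I*pi/7))*conj(exp(4*I*pi/7)) + 1*(exp(-2*I*pi/7))*conj(exp(2*I*pi/7))]
      = (1/7)[(1) + (exp(4*I*pi/7)) + (exp(-6*I*pi/7)) + (exp(-2*I*pi/7)) + (exp(2*I*pi/7)) + (exp(6*I*pi/7)) + (exp(-4*I*pi/7))] = 0/7 = 0
(Exp terms are combined using exp(i*s)*conj(exp(i*t)) = exp(i*(s-t)), and sums of them are collapsed using the identity that for every m > 1 the m distinct m-th roots of unity sum to 0, e.g. 1 + exp(2*I*pi/3) + exp(-2*I*pi/3) = 0.)
Hence the multiplicities are chi_1: 1. Dimension check: dim(chi_3)*dim(chi_5) = 1*1 = 1 and sum (mult * dim) = 1*1 = 1.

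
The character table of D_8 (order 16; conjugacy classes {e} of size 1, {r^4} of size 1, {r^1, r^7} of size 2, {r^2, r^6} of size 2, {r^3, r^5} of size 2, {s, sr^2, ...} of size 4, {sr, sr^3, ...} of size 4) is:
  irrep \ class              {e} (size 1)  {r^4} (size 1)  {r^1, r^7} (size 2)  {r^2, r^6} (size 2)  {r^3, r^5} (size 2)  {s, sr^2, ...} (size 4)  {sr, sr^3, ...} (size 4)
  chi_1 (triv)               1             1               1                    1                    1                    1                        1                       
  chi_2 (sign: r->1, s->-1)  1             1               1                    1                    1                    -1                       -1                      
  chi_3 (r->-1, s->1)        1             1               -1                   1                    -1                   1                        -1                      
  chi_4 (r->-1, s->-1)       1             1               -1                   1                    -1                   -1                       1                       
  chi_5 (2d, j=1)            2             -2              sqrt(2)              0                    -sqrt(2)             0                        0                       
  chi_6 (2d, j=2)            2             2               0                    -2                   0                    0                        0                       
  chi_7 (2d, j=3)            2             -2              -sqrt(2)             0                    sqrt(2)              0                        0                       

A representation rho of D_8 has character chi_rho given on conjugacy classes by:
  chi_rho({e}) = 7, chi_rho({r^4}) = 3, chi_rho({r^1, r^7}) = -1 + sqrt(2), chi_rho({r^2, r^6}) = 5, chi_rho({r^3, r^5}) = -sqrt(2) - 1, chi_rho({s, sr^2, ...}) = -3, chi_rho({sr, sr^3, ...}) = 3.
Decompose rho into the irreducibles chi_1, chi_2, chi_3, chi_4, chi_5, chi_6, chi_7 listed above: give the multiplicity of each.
Multiplicities: chi_1: 1, chi_2: 1, chi_3: 0, chi_4: 3, chi_5: 1, chi_6: 0, chi_7: 0.

Argument: Use <chi_rho, chi> = (1/|G|) sum_C |C| * chi_rho(C) * conj(chi(C)) with |G| = 16 for each irreducible chi in the table:
  <chi_rho, chi_1> = (1/16)[1*(7)*conj(1) + 1*(3)*conj(1) + 2*(-1 + sqrt(2))*conj(1) + 2*(5)*conj(1) + 2*(-sqrt(2) - 1)*conj(1) + 4*(-3)*conj(1) + 4*(3)*conj(1)]
      = (1/16)[(7) + (3) + (-2 + 2*sqrt(2)) + (10) + (-2*sqrt(2) - 2) + (-12) + (12)] = 16/16 = 1
  <chi_rho, chi_2> = (1/16)[1*(7)*conj(1) + 1*(3)*conj(1) + 2*(-1 + sqrt(2))*conj(1) + 2*(5)*conj(1) + 2*(-sqrt(2) - 1)*conj(1) + 4*(-3)*conj(-1) + 4*(3)*conj(-1)]
      = (1/16)[(7) + (3) + (-2 + 2*sqrt(2)) + (10) + (-2*sqrt(2) - 2) + (12) + (-12)] = 16/16 = 1
  <chi_rho, chi_3> = (1/16)[1*(7)*conj(1) + 1*(3)*conj(1) + 2*(-1 + sqrt(2))*conj(-1) + 2*(5)*conj(1) + 2*(-sqrt(2) - 1)*conj(-1) + 4*(-3)*conj(1) + 4*(3)*conj(-1)]
      = (1/16)[(7) + (3) + (2 - 2*sqrt(2)) + (10) + (2 + 2*sqrt(2)) + (-12) + (-12)] = 0/16 = 0
  <chi_rho, chi_4> = (1/16)[1*(7)*conj(1) + 1*(3)*conj(1) + 2*(-1 + sqrt(2))*conj(-1) + 2*(5)*conj(1) + 2*(-sqrt(2) - 1)*conj(-1) + 4*(-3)*conj(-1) + 4*(3)*conj(1)]
      = (1/16)[(7) + (3) + (2 - 2*sqrt(2)) + (10) + (2 + 2*sqrt(2)) + (12) + (12)] = 48/16 = 3
  <chi_rho, chi_5> = (1/16)[1*(7)*conj(2) + 1*(3)*conj(-2) + 2*(-1 + sqrt(2))*conj(sqrt(2)) + 2*(5)*conj(0) + 2*(-sqrt(2) - 1)*conj(-sqrt(2)) + 4*(-3)*conj(0) + 4*(3)*conj(0)]
      = (1/16)[(14) + (-6) + (4 - 2*sqrt(2)) + (0) + (2*sqrt(2) + 4) + (0) + (0)] = 16/16 = 1
  <chi_rho, chi_6> = (1/16)[1*(7)*conj(2) + 1*(3)*conj(2) + 2*(-1 + sqrt(2))*conj(0) + 2*(5)*conj(-2) + 2*(-sqrt(2) - 1)*conj(0) + 4*(-3)*conj(0) + 4*(3)*conj(0)]
      = (1/16)[(14) + (6) + (0) + (-20) + (0) + (0) + (0)] = 0/16 = 0
  <chi_rho, chi_7> = (1/16)[1*(7)*conj(2) + 1*(3)*conj(-2) + 2*(-1 + sqrt(2))*conj(-sqrt(2)) + 2*(5)*conj(0) + 2*(-sqrt(2) - 1)*conj(sqrt(2)) + 4*(-3)*conj(0) + 4*(3)*conj(0)]
      = (1/16)[(14) + (-6) + (-4 + 2*sqrt(2)) + (0) + (-4 - 2*sqrt(2)) + (0) + (0)] = 0/16 = 0
Dimension check: dim(rho) = sum (mult * dim) = 1*1 + 1*1 + 0*1 + 3*1 + 1*2 + 0*2 + 0*2 = 7 = chi_rho(e) = 7.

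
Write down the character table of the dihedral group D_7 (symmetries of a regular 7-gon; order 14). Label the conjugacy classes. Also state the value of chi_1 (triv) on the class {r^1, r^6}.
Conjugacy classes: {e} of size 1, {r^1, r^6} of size 2, {r^2, r^5} of size 2, {r^3, r^4} of size 2, {s, sr, ..., sr^6} of size 7.
Character table:
  irrep \ class              {e} (size 1)  {r^1, r^6} (size 2)  {r^2, r^5} (size 2)  {r^3, r^4} (size 2)  {s, sr, ..., sr^6} (size 7)
  chi_1 (triv)               1             1                    1                    1                    1                          
  chi_2 (sign: r->1, s->-1)  1             1                    1                    1                    -1                         
  chi_3 (2d, j=1)            2             2*cos(2*pi/7)        -2*cos(3*pi/7)       -2*cos(pi/7)         0                          
  chi_4 (2d, j=2)            2             -2*cos(3*pi/7)       -2*cos(pi/7)         2*cos(2*pi/7)        0                          
  chi_5 (2d, j=3)            2             -2*cos(pi/7)         2*cos(2*pi/7)        -2*cos(3*pi/7)       0                          

Spot check: chi_1 (triv) on {r^1, r^6} = 1.

Reasoning: D_7 has order 2*7 = 14 with 5 conjugacy classes, hence 5 irreducibles. Sum of squared dims 1 + 1 + 4 + 4 + 4 = 14 = |G|. Linear characters come from the abelianisation; the 2-dimensional irreps have character r^k -> 2*cos(2*pi*j*k/7), reflections -> 0.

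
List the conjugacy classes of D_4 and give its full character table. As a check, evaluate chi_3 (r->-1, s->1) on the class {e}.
Conjugacy classes: {e} of size 1, {r^2} of size 1, {r^1, r^3} of size 2, {s, sr^2, ...} of size 2, {sr, sr^3, ...} of size 2.
Character table:
  irrep \ class              {e} (size 1)  {r^2} (size 1)  {r^1, r^3} (size 2)  {s, sr^2, ...} (size 2)  {sr, sr^3, ...} (size 2)
  chi_1 (triv)               1             1               1                    1                        1                       
  chi_2 (sign: r->1, s->-1)  1             1               1                    -1                       -1                      
  chi_3 (r->-1, s->1)        1             1               -1                   1                        -1                      
  chi_4 (r->-1, s->-1)       1             1               -1                   -1                       1                       
  chi_5 (2d, j=1)            2             -2              0                    0                        0                       

Spot check: chi_3 (r->-1, s->1) on {e} = 1.

Explanation: D_4 has order 2*4 = 8 with 5 conjugacy classes, hence 5 irreducibles. Sum of squared dims 1 + 1 + 1 + 1 + 4 = 8 = |G|. Linear characters come from the abelianisation; the 2-dimensional irreps have character r^k -> 2*cos(2*pi*j*k/4), reflections -> 0.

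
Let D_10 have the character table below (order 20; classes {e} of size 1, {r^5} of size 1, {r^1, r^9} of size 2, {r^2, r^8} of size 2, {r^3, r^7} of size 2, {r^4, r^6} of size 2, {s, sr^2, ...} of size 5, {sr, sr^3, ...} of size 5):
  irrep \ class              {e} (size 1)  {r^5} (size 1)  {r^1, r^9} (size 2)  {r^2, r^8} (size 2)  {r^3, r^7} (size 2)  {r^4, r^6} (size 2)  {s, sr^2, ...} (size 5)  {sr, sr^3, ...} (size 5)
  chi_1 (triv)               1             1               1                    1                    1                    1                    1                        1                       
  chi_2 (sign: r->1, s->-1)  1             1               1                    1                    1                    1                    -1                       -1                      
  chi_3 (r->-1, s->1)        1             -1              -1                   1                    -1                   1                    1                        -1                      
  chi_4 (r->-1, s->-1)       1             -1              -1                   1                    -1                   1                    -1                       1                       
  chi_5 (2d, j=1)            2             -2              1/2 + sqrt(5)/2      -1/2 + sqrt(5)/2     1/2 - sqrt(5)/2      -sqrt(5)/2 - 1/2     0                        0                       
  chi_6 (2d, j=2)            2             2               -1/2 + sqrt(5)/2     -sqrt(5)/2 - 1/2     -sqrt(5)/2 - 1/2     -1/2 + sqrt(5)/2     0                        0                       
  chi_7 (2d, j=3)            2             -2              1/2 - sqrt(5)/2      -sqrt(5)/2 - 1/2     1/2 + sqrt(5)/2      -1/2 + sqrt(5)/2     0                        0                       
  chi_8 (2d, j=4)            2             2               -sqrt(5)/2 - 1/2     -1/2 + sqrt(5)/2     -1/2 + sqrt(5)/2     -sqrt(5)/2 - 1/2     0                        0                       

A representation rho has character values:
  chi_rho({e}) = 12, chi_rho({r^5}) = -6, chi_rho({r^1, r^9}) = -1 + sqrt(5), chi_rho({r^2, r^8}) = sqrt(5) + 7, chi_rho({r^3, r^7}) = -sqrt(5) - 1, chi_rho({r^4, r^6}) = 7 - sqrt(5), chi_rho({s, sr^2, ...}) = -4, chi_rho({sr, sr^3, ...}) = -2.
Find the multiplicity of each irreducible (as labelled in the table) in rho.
Multiplicities: chi_1: 0, chi_2: 3, chi_3: 2, chi_4: 3, chi_5: 2, chi_6: 0, chi_7: 0, chi_8: 0.

Working: Use <chi_rho, chi> = (1/|G|) sum_C |C| * chi_rho(C) * conj(chi(C)) with |G| = 20 for each irreducible chi in the table:
  <chi_rho, chi_1> = (1/20)[1*(12)*conj(1) + 1*(-6)*conj(1) + 2*(-1 + sqrt(5))*conj(1) + 2*(sqrt(5) + 7)*conj(1) + 2*(-sqrt(5) - 1)*conj(1) + 2*(7 - sqrt(5))*conj(1) + 5*(-4)*conj(1) + 5*(-2)*conj(1)]
      = (1/20)[(12) + (-6) + (-2 + 2*sqrt(5)) + (2*sqrt(5) + 14) + (-2*sqrt(5) - 2) + (14 - 2*sqrt(5)) + (-20) + (-10)] = 0/20 = 0
  <chi_rho, chi_2> = (1/20)[1*(12)*conj(1) + 1*(-6)*conj(1) + 2*(-1 + sqrt(5))*conj(1) + 2*(sqrt(5) + 7)*conj(1) + 2*(-sqrt(5) - 1)*conj(1) + 2*(7 - sqrt(5))*conj(1) + 5*(-4)*conj(-1) + 5*(-2)*conj(-1)]
      = (1/20)[(12) + (-6) + (-2 + 2*sqrt(5)) + (2*sqrt(5) + 14) + (-2*sqrt(5) - 2) + (14 - 2*sqrt(5)) + (20) + (10)] = 60/20 = 3
  <chi_rho, chi_3> = (1/20)[1*(12)*conj(1) + 1*(-6)*conj(-1) + 2*(-1 + sqrt(5))*conj(-1) + 2*(sqrt(5) + 7)*conj(1) + 2*(-sqrt(5) - 1)*conj(-1) + 2*(7 - sqrt(5))*conj(1) + 5*(-4)*conj(1) + 5*(-2)*conj(-1)]
      = (1/20)[(12) + (6) + (2 - 2*sqrt(5)) + (2*sqrt(5) + 14) + (2 + 2*sqrt(5)) + (14 - 2*sqrt(5)) + (-20) + (10)] = 40/20 = 2
  <chi_rho, chi_4> = (1/20)[1*(12)*conj(1) + 1*(-6)*conj(-1) + 2*(-1 + sqrt(5))*conj(-1) + 2*(sqrt(5) + 7)*conj(1) + 2*(-sqrt(5) - 1)*conj(-1) + 2*(7 - sqrt(5))*conj(1) + 5*(-4)*conj(-1) + 5*(-2)*conj(1)]
      = (1/20)[(12) + (6) + (2 - 2*sqrt(5)) + (2*sqrt(5) + 14) + (2 + 2*sqrt(5)) + (14 - 2*sqrt(5)) + (20) + (-10)] = 60/20 = 3
  <chi_rho, chi_5> = (1/20)[1*(12)*conj(2) + 1*(-6)*conj(-2) + 2*(-1 + sqrt(5))*conj(1/2 + sqrt(5)/2) + 2*(sqrt(5) + 7)*conj(-1/2 + sqrt(5)/2) + 2*(-sqrt(5) - 1)*conj(1/2 - sqrt(5)/2) + 2*(7 - sqrt(5))*conj(-sqrt(5)/2 - 1/2) + 5*(-4)*conj(0) + 5*(-2)*conj(0)]
      = (1/20)[(24) + (12) + (4) + (-2 + 6*sqrt(5)) + (4) + (-6*sqrt(5) - 2) + (0) + (0)] = 40/20 = 2
  <chi_rho, chi_6> = (1/20)[1*(12)*conj(2) + 1*(-6)*conj(2) + 2*(-1 + sqrt(5))*conj(-1/2 + sqrt(5)/2) + 2*(sqrt(5) + 7)*conj(-sqrt(5)/2 - 1/2) + 2*(-sqrt(5) - 1)*conj(-sqrt(5)/2 - 1/2) + 2*(7 - sqrt(5))*conj(-1/2 + sqrt(5)/2) + 5*(-4)*conj(0) + 5*(-2)*conj(0)]
      = (1/20)[(24) + (-12) + (6 - 2*sqrt(5)) + (-8*sqrt(5) - 12) + (2*sqrt(5) + 6) + (-12 + 8*sqrt(5)) + (0) + (0)] = 0/20 = 0
  <chi_rho, chi_7> = (1/20)[1*(12)*conj(2) + 1*(-6)*conj(-2) + 2*(-1 + sqrt(5))*conj(1/2 - sqrt(5)/2) + 2*(sqrt(5) + 7)*conj(-sqrt(5)/2 - 1/2) + 2*(-sqrt(5) - 1)*conj(1/2 + sqrt(5)/2) + 2*(7 - sqrt(5))*conj(-1/2 + sqrt(5)/2) + 5*(-4)*conj(0) + 5*(-2)*conj(0)]
      = (1/20)[(24) + (12) + (-6 + 2*sqrt(5)) + (-8*sqrt(5) - 12) + (-6 - 2*sqrt(5)) + (-12 + 8*sqrt(5)) + (0) + (0)] = 0/20 = 0
  <chi_rho, chi_8> = (1/20)[1*(12)*conj(2) + 1*(-6)*conj(2) + 2*(-1 + sqrt(5))*conj(-sqrt(5)/2 - 1/2) + 2*(sqrt(5) + 7)*conj(-1/2 + sqrt(5)/2) + 2*(-sqrt(5) - 1)*conj(-1/2 + sqrt(5)/2) + 2*(7 - sqrt(5))*conj(-sqrt(5)/2 - 1/2) + 5*(-4)*conj(0) + 5*(-2)*conj(0)]
      = (1/20)[(24) + (-12) + (-4) + (-2 + 6*sqrt(5)) + (-4) + (-6*sqrt(5) - 2) + (0) + (0)] = 0/20 = 0
Dimension check: dim(rho) = sum (mult * dim) = 0*1 + 3*1 + 2*1 + 3*1 + 2*2 + 0*2 + 0*2 + 0*2 = 12 = chi_rho(e) = 12.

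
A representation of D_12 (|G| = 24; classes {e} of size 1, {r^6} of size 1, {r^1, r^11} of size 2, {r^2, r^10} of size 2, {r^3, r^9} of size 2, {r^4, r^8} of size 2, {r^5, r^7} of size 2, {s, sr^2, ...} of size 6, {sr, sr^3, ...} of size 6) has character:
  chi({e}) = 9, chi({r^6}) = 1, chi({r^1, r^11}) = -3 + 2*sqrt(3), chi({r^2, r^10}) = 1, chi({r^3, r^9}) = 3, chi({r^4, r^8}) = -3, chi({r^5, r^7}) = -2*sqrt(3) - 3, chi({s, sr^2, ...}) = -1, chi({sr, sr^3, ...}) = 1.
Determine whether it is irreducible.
Not irreducible (reducible): <chi, chi> = 9 > 1.

Explanation: <chi, chi> = (1/|G|) sum_C |C| * |chi(C)|^2 = (1/24)[1*|9|^2 + 1*|1|^2 + 2*|-3 + 2*sqrt(3)|^2 + 2*|1|^2 + 2*|3|^2 + 2*|-3|^2 + 2*|-2*sqrt(3) - 3|^2 + 6*|-1|^2 + 6*|1|^2]
  = (1/24)[(81) + (1) + (42 - 24*sqrt(3)) + (2) + (18) + (18) + (24*sqrt(3) + 42) + (6) + (6)] = 216/24 = 9.
A character is irreducible iff <chi, chi> = 1, so this representation is reducible.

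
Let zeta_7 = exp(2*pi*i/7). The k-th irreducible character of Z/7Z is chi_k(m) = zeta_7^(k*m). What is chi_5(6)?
chi_5(6) = zeta_7^30 = exp(4*I*pi/7)

chi_5(6) = zeta_7^(5*6) = zeta_7^30. Since zeta_7^7 = 1, this equals zeta_7^2 = exp(2*pi*i*2/7) = exp(4*I*pi/7).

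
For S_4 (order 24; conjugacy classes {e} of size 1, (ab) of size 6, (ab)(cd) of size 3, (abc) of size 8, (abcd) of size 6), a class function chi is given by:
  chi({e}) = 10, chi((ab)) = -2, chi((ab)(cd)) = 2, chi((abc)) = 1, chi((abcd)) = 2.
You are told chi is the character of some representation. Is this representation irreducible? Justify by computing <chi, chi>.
Not irreducible (reducible): <chi, chi> = 7 > 1.

Derivation: <chi, chi> = (1/|G|) sum_C |C| * |chi(C)|^2 = (1/24)[1*|10|^2 + 6*|-2|^2 + 3*|2|^2 + 8*|1|^2 + 6*|2|^2]
  = (1/24)[(100) + (24) + (12) + (8) + (24)] = 168/24 = 7.
A character is irreducible iff <chi, chi> = 1, so this representation is reducible.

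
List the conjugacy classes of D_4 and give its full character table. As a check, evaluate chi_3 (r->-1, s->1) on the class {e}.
Conjugacy classes: {e} of size 1, {r^2} of size 1, {r^1, r^3} of size 2, {s, sr^2, ...} of size 2, {sr, sr^3, ...} of size 2.
Character table:
  irrep \ class              {e} (size 1)  {r^2} (size 1)  {r^1, r^3} (size 2)  {s, sr^2, ...} (size 2)  {sr, sr^3, ...} (size 2)
  chi_1 (triv)               1             1               1                    1                        1                       
  chi_2 (sign: r->1, s->-1)  1             1               1                    -1                       -1                      
  chi_3 (r->-1, s->1)        1             1               -1                   1                        -1                      
  chi_4 (r->-1, s->-1)       1             1               -1                   -1                       1                       
  chi_5 (2d, j=1)            2             -2              0                    0                        0                       

Spot check: chi_3 (r->-1, s->1) on {e} = 1.

Reasoning: D_4 has order 2*4 = 8 with 5 conjugacy classes, hence 5 irreducibles. Sum of squared dims 1 + 1 + 1 + 1 + 4 = 8 = |G|. Linear characters come from the abelianisation; the 2-dimensional irreps have character r^k -> 2*cos(2*pi*j*k/4), reflections -> 0.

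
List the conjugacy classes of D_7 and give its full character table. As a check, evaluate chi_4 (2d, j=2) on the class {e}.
Conjugacy classes: {e} of size 1, {r^1, r^6} of size 2, {r^2, r^5} of size 2, {r^3, r^4} of size 2, {s, sr, ..., sr^6} of size 7.
Character table:
  irrep \ class              {e} (size 1)  {r^1, r^6} (size 2)  {r^2, r^5} (size 2)  {r^3, r^4} (size 2)  {s, sr, ..., sr^6} (size 7)
  chi_1 (triv)               1             1                    1                    1                    1                          
  chi_2 (sign: r->1, s->-1)  1             1                    1                    1                    -1                         
  chi_3 (2d, j=1)            2             2*cos(2*pi/7)        -2*cos(3*pi/7)       -2*cos(pi/7)         0                          
  chi_4 (2d, j=2)            2             -2*cos(3*pi/7)       -2*cos(pi/7)         2*cos(2*pi/7)        0                          
  chi_5 (2d, j=3)            2             -2*cos(pi/7)         2*cos(2*pi/7)        -2*cos(3*pi/7)       0                          

Spot check: chi_4 (2d, j=2) on {e} = 2.

Details: D_7 has order 2*7 = 14 with 5 conjugacy classes, hence 5 irreducibles. Sum of squared dims 1 + 1 + 4 + 4 + 4 = 14 = |G|. Linear characters come from the abelianisation; the 2-dimensional irreps have character r^k -> 2*cos(2*pi*j*k/7), reflections -> 0.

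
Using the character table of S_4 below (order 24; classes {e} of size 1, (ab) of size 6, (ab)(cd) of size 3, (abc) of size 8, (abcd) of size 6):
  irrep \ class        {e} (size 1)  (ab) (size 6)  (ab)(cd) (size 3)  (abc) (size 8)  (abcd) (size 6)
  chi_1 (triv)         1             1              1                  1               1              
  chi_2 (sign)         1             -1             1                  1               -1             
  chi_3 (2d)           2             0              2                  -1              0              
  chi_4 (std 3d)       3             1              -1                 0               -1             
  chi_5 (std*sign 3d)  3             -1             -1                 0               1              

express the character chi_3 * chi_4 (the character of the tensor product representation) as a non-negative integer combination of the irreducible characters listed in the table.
chi_3 tensor chi_4 = chi_4 + chi_5 (all other irreducibles have multiplicity 0).

Solution. The character of a tensor product is the pointwise product (chi_3 * chi_4)(C) = chi_3(C) * chi_4(C):
  {e}: (2)*(3), (ab): (0)*(1), (ab)(cd): (2)*(-1), (abc): (-1)*(0), (abcd): (0)*(-1)
so (chi_3 * chi_4) takes values
  {e} -> 6, (ab) -> 0, (ab)(cd) -> -2, (abc) -> 0, (abcd) -> 0.
Now take the inner product of this character with each irreducible chi from the table, <chi_3*chi_4, chi> = (1/24) sum_C |C| (chi_3*chi_4)(C) conj(chi(C)):
  <chi_3*chi_4, chi_1> = (1/24)[1*(6)*conj(1) + 6*(0)*conj(1) + 3*(-2)*conj(1) + 8*(0)*conj(1) + 6*(0)*conj(1)]
      = (1/24)[(6) + (0) + (-6) + (0) + (0)] = 0/24 = 0
  <chi_3*chi_4, chi_2> = (1/24)[1*(6)*conj(1) + 6*(0)*conj(-1) + 3*(-2)*conj(1) + 8*(0)*conj(1) + 6*(0)*conj(-1)]
      = (1/24)[(6) + (0) + (-6) + (0) + (0)] = 0/24 = 0
  <chi_3*chi_4, chi_3> = (1/24)[1*(6)*conj(2) + 6*(0)*conj(0) + 3*(-2)*conj(2) + 8*(0)*conj(-1) + 6*(0)*conj(0)]
      = (1/24)[(12) + (0) + (-12) + (0) + (0)] = 0/24 = 0
  <chi_3*chi_4, chi_4> = (1/24)[1*(6)*conj(3) + 6*(0)*conj(1) + 3*(-2)*conj(-1) + 8*(0)*conj(0) + 6*(0)*conj(-1)]
      = (1/24)[(18) + (0) + (6) + (0) + (0)] = 24/24 = 1
  <chi_3*chi_4, chi_5> = (1/24)[1*(6)*conj(3) + 6*(0)*conj(-1) + 3*(-2)*conj(-1) + 8*(0)*conj(0) + 6*(0)*conj(1)]
      = (1/24)[(18) + (0) + (6) + (0) + (0)] = 24/24 = 1
Hence the multiplicities are chi_4: 1, chi_5: 1. Dimension check: dim(chi_3)*dim(chi_4) = 2*3 = 6 and sum (mult * dim) = 1*3 + 1*3 = 6.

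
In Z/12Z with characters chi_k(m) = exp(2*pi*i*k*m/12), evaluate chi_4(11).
chi_4(11) = zeta_12^44 = exp(-2*I*pi/3)

chi_4(11) = zeta_12^(4*11) = zeta_12^44. Since zeta_12^12 = 1, this equals zeta_12^8 = exp(2*pi*i*8/12) = exp(-2*I*pi/3).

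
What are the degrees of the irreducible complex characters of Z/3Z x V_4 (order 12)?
Dimensions: 1, 1, 1, 1, 1, 1, 1, 1, 1, 1, 1, 1

Explanation: There are 12 irreducibles (= number of conjugacy classes). Their dimensions d_i satisfy sum d_i^2 = |G| = 12: 1 + 1 + 1 + 1 + 1 + 1 + 1 + 1 + 1 + 1 + 1 + 1 = 12. (For the product with Z/3Z: each of the 3 1-dim characters of Z/3Z tensors with each irrep of V_4, giving 3 copies of each V_4-dimension.)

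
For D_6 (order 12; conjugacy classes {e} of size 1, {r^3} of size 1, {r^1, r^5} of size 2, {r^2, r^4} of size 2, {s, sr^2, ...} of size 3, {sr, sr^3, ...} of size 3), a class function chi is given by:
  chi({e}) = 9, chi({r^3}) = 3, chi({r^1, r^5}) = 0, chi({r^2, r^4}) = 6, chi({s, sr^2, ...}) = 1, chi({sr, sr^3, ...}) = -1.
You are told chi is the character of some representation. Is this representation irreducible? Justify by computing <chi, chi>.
Not irreducible (reducible): <chi, chi> = 14 > 1.

Derivation: <chi, chi> = (1/|G|) sum_C |C| * |chi(C)|^2 = (1/12)[1*|9|^2 + 1*|3|^2 + 2*|0|^2 + 2*|6|^2 + 3*|1|^2 + 3*|-1|^2]
  = (1/12)[(81) + (9) + (0) + (72) + (3) + (3)] = 168/12 = 14.
A character is irreducible iff <chi, chi> = 1, so this representation is reducible.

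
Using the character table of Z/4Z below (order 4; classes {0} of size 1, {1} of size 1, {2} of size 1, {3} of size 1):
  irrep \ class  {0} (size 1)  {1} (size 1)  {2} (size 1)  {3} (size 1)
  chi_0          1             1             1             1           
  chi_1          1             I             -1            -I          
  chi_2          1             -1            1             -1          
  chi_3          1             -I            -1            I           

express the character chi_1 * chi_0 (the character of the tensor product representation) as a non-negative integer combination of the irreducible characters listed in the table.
chi_1 tensor chi_0 = chi_1 (all other irreducibles have multiplicity 0).

Argument: The character of a tensor product is the pointwise product (chi_1 * chi_0)(C) = chi_1(C) * chi_0(C):
  {0}: (1)*(1), {1}: (I)*(1), {2}: (-1)*(1), {3}: (-I)*(1)
so (chi_1 * chi_0) takes values
  {0} -> 1, {1} -> I, {2} -> -1, {3} -> -I.
Now take the inner product of this character with each irreducible chi from the table, <chi_1*chi_0, chi> = (1/4) sum_C |C| (chi_1*chi_0)(C) conj(chi(C)):
  <chi_1*chi_0, chi_0> = (1/4)[1*(1)*conj(1) + 1*(I)*conj(1) + 1*(-1)*conj(1) + 1*(-I)*conj(1)]
      = (1/4)[(1) + (I) + (-1) + (-I)] = 0/4 = 0
  <chi_1*chi_0, chi_1> = (1/4)[1*(1)*conj(1) + 1*(I)*conj(I) + 1*(-1)*conj(-1) + 1*(-I)*conj(-I)]
      = (1/4)[(1) + (1) + (1) + (1)] = 4/4 = 1
  <chi_1*chi_0, chi_2> = (1/4)[1*(1)*conj(1) + 1*(I)*conj(-1) + 1*(-1)*conj(1) + 1*(-I)*conj(-1)]
      = (1/4)[(1) + (-I) + (-1) + (I)] = 0/4 = 0
  <chi_1*chi_0, chi_3> = (1/4)[1*(1)*conj(1) + 1*(I)*conj(-I) + 1*(-1)*conj(-1) + 1*(-I)*conj(I)]
      = (1/4)[(1) + (-1) + (1) + (-1)] = 0/4 = 0
(Exp terms are combined using exp(i*s)*conj(exp(i*t)) = exp(i*(s-t)), and sums of them are collapsed using the identity that for every m > 1 the m distinct m-th roots of unity sum to 0, e.g. 1 + exp(2*I*pi/3) + exp(-2*I*pi/3) = 0.)
Hence the multiplicities are chi_1: 1. Dimension check: dim(chi_1)*dim(chi_0) = 1*1 = 1 and sum (mult * dim) = 1*1 = 1.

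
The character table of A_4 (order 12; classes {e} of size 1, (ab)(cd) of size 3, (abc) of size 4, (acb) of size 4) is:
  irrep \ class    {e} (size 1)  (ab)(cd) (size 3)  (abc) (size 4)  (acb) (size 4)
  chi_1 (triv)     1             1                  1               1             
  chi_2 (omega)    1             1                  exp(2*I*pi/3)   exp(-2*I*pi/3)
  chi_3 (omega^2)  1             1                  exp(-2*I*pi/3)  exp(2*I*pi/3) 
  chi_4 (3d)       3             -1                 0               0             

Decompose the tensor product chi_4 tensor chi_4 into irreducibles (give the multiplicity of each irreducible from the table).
chi_4 tensor chi_4 = chi_1 + chi_2 + chi_3 + 2*chi_4 (all other irreducibles have multiplicity 0).

Justification: The character of a tensor product is the pointwise product (chi_4 * chi_4)(C) = chi_4(C) * chi_4(C):
  {e}: (3)*(3), (ab)(cd): (-1)*(-1), (abc): (0)*(0), (acb): (0)*(0)
so (chi_4 * chi_4) takes values
  {e} -> 9, (ab)(cd) -> 1, (abc) -> 0, (acb) -> 0.
Now take the inner product of this character with each irreducible chi from the table, <chi_4*chi_4, chi> = (1/12) sum_C |C| (chi_4*chi_4)(C) conj(chi(C)):
  <chi_4*chi_4, chi_1> = (1/12)[1*(9)*conj(1) + 3*(1)*conj(1) + 4*(0)*conj(1) + 4*(0)*conj(1)]
      = (1/12)[(9) + (3) + (0) + (0)] = 12/12 = 1
  <chi_4*chi_4, chi_2> = (1/12)[1*(9)*conj(1) + 3*(1)*conj(1) + 4*(0)*conj(exp(2*I*pi/3)) + 4*(0)*conj(exp(-2*I*pi/3))]
      = (1/12)[(9) + (3) + (0) + (0)] = 12/12 = 1
  <chi_4*chi_4, chi_3> = (1/12)[1*(9)*conj(1) + 3*(1)*conj(1) + 4*(0)*conj(exp(-2*I*pi/3)) + 4*(0)*conj(exp(2*I*pi/3))]
      = (1/12)[(9) + (3) + (0) + (0)] = 12/12 = 1
  <chi_4*chi_4, chi_4> = (1/12)[1*(9)*conj(3) + 3*(1)*conj(-1) + 4*(0)*conj(0) + 4*(0)*conj(0)]
      = (1/12)[(27) + (-3) + (0) + (0)] = 24/12 = 2
(Exp terms are combined using exp(i*s)*conj(exp(i*t)) = exp(i*(s-t)), and sums of them are collapsed using the identity that for every m > 1 the m distinct m-th roots of unity sum to 0, e.g. 1 + exp(2*I*pi/3) + exp(-2*I*pi/3) = 0.)
Hence the multiplicities are chi_1: 1, chi_2: 1, chi_3: 1, chi_4: 2. Dimension check: dim(chi_4)*dim(chi_4) = 3*3 = 9 and sum (mult * dim) = 1*1 + 1*1 + 1*1 + 2*3 = 9.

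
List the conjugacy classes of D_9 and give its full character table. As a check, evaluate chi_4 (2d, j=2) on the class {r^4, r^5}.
Conjugacy classes: {e} of size 1, {r^1, r^8} of size 2, {r^2, r^7} of size 2, {r^3, r^6} of size 2, {r^4, r^5} of size 2, {s, sr, ..., sr^8} of size 9.
Character table:
  irrep \ class              {e} (size 1)  {r^1, r^8} (size 2)  {r^2, r^7} (size 2)  {r^3, r^6} (size 2)  {r^4, r^5} (size 2)  {s, sr, ..., sr^8} (size 9)
  chi_1 (triv)               1             1                    1                    1                    1                    1                          
  chi_2 (sign: r->1, s->-1)  1             1                    1                    1                    1                    -1                         
  chi_3 (2d, j=1)            2             2*cos(2*pi/9)        2*cos(4*pi/9)        -1                   -2*cos(pi/9)         0                          
  chi_4 (2d, j=2)            2             2*cos(4*pi/9)        -2*cos(pi/9)         -1                   2*cos(2*pi/9)        0                          
  chi_5 (2d, j=3)            2             -1                   -1                   2                    -1                   0                          
  chi_6 (2d, j=4)            2             -2*cos(pi/9)         2*cos(2*pi/9)        -1                   2*cos(4*pi/9)        0                          

Spot check: chi_4 (2d, j=2) on {r^4, r^5} = 2*cos(2*pi/9).

D_9 has order 2*9 = 18 with 6 conjugacy classes, hence 6 irreducibles. Sum of squared dims 1 + 1 + 4 + 4 + 4 + 4 = 18 = |G|. Linear characters come from the abelianisation; the 2-dimensional irreps have character r^k -> 2*cos(2*pi*j*k/9), reflections -> 0.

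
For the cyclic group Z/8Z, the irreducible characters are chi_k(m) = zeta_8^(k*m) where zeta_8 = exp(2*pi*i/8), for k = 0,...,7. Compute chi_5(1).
chi_5(1) = zeta_8^5 = exp(-3*I*pi/4)

Proof sketch: chi_5(1) = zeta_8^(5*1) = zeta_8^5. Since zeta_8^8 = 1, this equals zeta_8^5 = exp(2*pi*i*5/8) = exp(-3*I*pi/4).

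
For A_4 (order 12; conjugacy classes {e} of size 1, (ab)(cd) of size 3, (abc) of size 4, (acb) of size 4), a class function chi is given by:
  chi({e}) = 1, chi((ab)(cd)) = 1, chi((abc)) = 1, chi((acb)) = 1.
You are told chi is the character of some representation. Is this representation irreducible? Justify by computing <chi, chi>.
Irreducible: <chi, chi> = 1.

Justification: <chi, chi> = (1/|G|) sum_C |C| * |chi(C)|^2 = (1/12)[1*|1|^2 + 3*|1|^2 + 4*|1|^2 + 4*|1|^2]
  = (1/12)[(1) + (3) + (4) + (4)] = 12/12 = 1.
(Exp terms are combined using exp(i*s)*conj(exp(i*t)) = exp(i*(s-t)), and sums of them are collapsed using the identity that for every m > 1 the m distinct m-th roots of unity sum to 0, e.g. 1 + exp(2*I*pi/3) + exp(-2*I*pi/3) = 0.)
A character is irreducible iff <chi, chi> = 1, so this representation is irreducible.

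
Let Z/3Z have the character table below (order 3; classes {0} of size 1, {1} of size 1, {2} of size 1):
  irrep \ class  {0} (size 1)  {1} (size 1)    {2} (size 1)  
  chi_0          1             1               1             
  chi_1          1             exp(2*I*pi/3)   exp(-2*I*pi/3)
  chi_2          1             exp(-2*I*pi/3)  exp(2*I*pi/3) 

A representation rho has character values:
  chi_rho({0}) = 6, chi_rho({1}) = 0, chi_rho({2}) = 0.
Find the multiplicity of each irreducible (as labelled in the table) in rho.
Multiplicities: chi_0: 2, chi_1: 2, chi_2: 2.

Working: Use <chi_rho, chi> = (1/|G|) sum_C |C| * chi_rho(C) * conj(chi(C)) with |G| = 3 for each irreducible chi in the table:
  <chi_rho, chi_0> = (1/3)[1*(6)*conj(1) + 1*(0)*conj(1) + 1*(0)*conj(1)]
      = (1/3)[(6) + (0) + (0)] = 6/3 = 2
  <chi_rho, chi_1> = (1/3)[1*(6)*conj(1) + 1*(0)*conj(exp(2*I*pi/3)) + 1*(0)*conj(exp(-2*I*pi/3))]
      = (1/3)[(6) + (0) + (0)] = 6/3 = 2
  <chi_rho, chi_2> = (1/3)[1*(6)*conj(1) + 1*(0)*conj(exp(-2*I*pi/3)) + 1*(0)*conj(exp(2*I*pi/3))]
      = (1/3)[(6) + (0) + (0)] = 6/3 = 2
(Exp terms are combined using exp(i*s)*conj(exp(i*t)) = exp(i*(s-t)), and sums of them are collapsed using the identity that for every m > 1 the m distinct m-th roots of unity sum to 0, e.g. 1 + exp(2*I*pi/3) + exp(-2*I*pi/3) = 0.)
Dimension check: dim(rho) = sum (mult * dim) = 2*1 + 2*1 + 2*1 = 6 = chi_rho(e) = 6.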